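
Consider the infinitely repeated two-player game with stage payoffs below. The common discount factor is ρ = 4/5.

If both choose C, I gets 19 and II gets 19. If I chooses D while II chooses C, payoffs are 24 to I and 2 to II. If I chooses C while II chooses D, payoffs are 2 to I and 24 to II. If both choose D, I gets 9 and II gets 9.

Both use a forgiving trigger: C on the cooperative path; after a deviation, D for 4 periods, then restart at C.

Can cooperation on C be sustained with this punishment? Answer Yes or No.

IC: ρ+…+ρ^4 ≥ (24−19)/(19−9) = 1/2.
At ρ = 4/5: partial sum = 2.3616 ≥ 0.5000. Cooperation sustainable.

Yes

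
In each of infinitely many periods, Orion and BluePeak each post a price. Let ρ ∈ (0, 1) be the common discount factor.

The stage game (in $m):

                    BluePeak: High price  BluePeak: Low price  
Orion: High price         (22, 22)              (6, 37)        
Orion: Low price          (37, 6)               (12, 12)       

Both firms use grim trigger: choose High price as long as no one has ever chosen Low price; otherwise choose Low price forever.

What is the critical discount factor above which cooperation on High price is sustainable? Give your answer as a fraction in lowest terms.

One-period gain from deviating is 37 − 22 = 15. The loss is 22 − 12 = 10 in every subsequent period, with present value 10·ρ/(1−ρ).
Deviation is unprofitable when 10·ρ/(1−ρ) ≥ 15, i.e. ρ/(1−ρ) ≥ 3/2.
Equivalently ρ ≥ 15/(15+10) = 3/5.

3/5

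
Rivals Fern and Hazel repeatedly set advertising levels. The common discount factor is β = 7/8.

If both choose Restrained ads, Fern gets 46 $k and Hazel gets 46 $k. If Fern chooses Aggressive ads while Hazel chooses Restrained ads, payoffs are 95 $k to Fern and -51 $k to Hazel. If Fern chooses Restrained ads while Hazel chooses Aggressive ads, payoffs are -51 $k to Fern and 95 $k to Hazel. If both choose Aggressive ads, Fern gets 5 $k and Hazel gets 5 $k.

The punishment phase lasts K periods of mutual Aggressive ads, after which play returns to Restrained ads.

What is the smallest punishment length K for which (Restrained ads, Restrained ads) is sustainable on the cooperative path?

2

Need Σ_{k=1}^{K} β^k ≥ (95−46)/(46−5) = 1.1951 at β = 7/8.
At K = 1 the sum is 0.8750 < 1.1951; at K = 2 it is 1.6406 ≥ 1.1951.
So the minimum punishment length is K = 2.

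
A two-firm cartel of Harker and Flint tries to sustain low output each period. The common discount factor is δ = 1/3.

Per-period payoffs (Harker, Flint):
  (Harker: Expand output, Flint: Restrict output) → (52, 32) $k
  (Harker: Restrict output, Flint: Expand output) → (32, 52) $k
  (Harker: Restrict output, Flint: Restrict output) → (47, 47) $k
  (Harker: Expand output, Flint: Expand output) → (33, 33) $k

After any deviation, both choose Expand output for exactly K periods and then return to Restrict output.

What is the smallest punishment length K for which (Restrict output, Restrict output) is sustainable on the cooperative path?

Need Σ_{k=1}^{K} δ^k ≥ (52−47)/(47−33) = 0.3571 at δ = 1/3.
At K = 1 the sum is 0.3333 < 0.3571; at K = 2 it is 0.4444 ≥ 0.3571.
So the minimum punishment length is K = 2.

2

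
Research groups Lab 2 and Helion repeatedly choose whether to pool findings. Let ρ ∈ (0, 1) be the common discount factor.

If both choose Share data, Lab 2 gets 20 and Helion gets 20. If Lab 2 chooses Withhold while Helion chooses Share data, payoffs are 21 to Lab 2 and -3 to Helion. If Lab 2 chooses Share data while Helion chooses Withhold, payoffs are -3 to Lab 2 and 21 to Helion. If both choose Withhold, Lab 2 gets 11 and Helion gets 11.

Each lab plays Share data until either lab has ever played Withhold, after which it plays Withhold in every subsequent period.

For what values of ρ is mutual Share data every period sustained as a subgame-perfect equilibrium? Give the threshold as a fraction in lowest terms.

20/(1−ρ) ≥ 21 + 11ρ/(1−ρ)
20 ≥ 21 − 10ρ
ρ ≥ 1/10.

1/10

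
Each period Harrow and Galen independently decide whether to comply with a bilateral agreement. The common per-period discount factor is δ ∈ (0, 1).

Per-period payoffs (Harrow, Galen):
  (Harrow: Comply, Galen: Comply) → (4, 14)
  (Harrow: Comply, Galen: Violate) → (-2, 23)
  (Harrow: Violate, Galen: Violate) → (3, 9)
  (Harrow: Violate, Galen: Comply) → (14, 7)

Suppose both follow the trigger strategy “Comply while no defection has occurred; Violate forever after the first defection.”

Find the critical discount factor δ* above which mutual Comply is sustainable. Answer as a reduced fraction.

10/11

Harrow: cooperation gives 4 each period; deviation gives 14 once then 3 forever.
  4/(1−δ) ≥ 14 + 3δ/(1−δ) ⇒ δ ≥ 10/11.
Galen: cooperation gives 14 each period; deviation gives 23 once then 9 forever.
  δ ≥ 9/14.
Both must hold, so the binding constraint is Harrow's: δ ≥ 10/11.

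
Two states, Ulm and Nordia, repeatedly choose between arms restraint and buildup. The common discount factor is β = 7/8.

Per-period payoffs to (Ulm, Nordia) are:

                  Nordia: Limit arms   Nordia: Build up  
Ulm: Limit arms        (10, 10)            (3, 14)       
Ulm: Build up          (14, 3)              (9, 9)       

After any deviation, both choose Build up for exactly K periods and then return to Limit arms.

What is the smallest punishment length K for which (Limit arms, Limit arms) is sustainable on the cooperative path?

Need Σ_{k=1}^{K} β^k ≥ (14−10)/(10−9) = 4.0000 at β = 7/8.
At K = 6 the sum is 3.8584 < 4.0000; at K = 7 it is 4.2511 ≥ 4.0000.
So the minimum punishment length is K = 7.

7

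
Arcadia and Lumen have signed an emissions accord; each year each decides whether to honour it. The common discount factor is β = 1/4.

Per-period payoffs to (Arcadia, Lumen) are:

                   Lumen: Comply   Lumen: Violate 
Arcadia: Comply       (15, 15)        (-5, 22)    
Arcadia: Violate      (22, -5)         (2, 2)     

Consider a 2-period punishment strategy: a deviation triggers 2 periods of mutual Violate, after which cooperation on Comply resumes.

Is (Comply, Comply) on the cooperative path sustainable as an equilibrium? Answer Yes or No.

No

IC: β+…+β^2 ≥ (22−15)/(15−2) = 7/13.
At β = 1/4: partial sum = 0.3125 < 0.5385. Cooperation not sustainable.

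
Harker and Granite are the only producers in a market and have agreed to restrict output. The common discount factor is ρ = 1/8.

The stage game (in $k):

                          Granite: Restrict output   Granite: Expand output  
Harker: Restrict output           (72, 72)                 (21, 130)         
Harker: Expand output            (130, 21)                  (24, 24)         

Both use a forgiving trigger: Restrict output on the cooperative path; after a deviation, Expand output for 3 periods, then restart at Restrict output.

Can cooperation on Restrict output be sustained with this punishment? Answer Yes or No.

A one-shot deviation gives 130 now, then 24 for 3 periods, then back to 72.
Gain from deviating: (130−72) today; loss: (72−24) in each of the next 3 periods.
No-deviation condition: (72−24)(ρ+…+ρ^3) ≥ 130−72, i.e. ρ+…+ρ^3 ≥ 29/24.
At ρ = 1/8: ρ+…+ρ^3 = 0.1426 < 1.2083.
So cooperation is not sustainable.

No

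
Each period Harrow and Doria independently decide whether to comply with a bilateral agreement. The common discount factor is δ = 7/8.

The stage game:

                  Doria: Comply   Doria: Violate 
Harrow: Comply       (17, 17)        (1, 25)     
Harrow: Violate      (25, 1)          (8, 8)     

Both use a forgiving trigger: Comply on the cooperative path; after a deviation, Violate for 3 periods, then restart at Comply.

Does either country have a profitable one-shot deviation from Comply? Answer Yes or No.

No

IC: δ+…+δ^3 ≥ (25−17)/(17−8) = 8/9.
At δ = 7/8: partial sum = 2.3105 ≥ 0.8889. Cooperation sustainable.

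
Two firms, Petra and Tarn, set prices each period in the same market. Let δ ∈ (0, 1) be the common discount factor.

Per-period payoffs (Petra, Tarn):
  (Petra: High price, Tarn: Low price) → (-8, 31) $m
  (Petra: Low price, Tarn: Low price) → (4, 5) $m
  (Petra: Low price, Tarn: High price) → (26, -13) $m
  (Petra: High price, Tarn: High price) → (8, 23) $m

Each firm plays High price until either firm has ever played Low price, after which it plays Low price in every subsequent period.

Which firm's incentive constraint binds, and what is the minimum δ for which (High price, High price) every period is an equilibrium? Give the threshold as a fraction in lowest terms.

Petra; δ ≥ 9/11

Petra's threshold: (26−8)/(26−4) = 9/11.
Tarn's threshold: (31−23)/(31−5) = 4/13.
9/11 > 4/13, so Petra binds and δ* = 9/11.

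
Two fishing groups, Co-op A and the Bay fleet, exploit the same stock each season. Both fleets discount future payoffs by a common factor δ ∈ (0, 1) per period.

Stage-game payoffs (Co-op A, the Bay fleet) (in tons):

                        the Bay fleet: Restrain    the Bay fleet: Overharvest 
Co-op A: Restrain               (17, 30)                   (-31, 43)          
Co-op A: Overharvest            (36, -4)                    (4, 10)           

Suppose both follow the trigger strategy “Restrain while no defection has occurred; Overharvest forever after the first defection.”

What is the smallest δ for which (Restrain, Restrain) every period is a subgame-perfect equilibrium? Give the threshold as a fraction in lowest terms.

For Co-op A: deviation gain 36−17 = 19, per-period punishment loss 17−4 = 13. IC gives δ ≥ 19/32.
For the Bay fleet: gain 13, loss 20 per period, so δ ≥ 13/33.
The tighter constraint is Co-op A's, so cooperation needs δ ≥ 19/32.

19/32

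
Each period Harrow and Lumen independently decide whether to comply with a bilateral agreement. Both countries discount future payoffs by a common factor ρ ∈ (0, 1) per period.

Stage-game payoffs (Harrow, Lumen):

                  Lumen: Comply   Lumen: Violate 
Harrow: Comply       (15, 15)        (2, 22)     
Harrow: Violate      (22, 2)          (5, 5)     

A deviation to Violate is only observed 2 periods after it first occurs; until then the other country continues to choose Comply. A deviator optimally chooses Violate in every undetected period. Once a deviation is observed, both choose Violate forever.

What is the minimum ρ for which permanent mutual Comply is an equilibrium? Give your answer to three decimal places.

0.642

A deviator earns 22 for 2 periods, then 5 forever; cooperating earns 15 forever. Multiplying the IC by (1−ρ):
15 ≥ 22(1−ρ^2) + 5ρ^2, so 17·ρ^2 ≥ 7 and ρ^2 ≥ 7/17.
ρ ≥ (7/17)^(1/2) ≈ 0.642.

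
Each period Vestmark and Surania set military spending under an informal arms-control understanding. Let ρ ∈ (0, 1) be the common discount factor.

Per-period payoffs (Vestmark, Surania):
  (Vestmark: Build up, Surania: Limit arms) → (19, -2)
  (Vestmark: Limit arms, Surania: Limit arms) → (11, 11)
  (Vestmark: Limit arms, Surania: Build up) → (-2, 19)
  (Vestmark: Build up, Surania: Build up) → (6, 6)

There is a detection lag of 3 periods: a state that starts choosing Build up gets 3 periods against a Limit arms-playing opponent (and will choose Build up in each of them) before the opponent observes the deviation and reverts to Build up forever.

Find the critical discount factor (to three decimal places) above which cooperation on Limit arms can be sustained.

The best deviation is to choose Build up for all 3 undetected periods, earning 19 each, then 6 forever once detected.
Deviation value: 19(1−ρ^3)/(1−ρ) + 6ρ^3/(1−ρ); cooperation value: 11/(1−ρ).
IC: 11 ≥ 19(1−ρ^3) + 6ρ^3 = 19 − 13ρ^3.
So ρ^3 ≥ 8/13, giving ρ ≥ (8/13)^(1/3) ≈ 0.851.

0.851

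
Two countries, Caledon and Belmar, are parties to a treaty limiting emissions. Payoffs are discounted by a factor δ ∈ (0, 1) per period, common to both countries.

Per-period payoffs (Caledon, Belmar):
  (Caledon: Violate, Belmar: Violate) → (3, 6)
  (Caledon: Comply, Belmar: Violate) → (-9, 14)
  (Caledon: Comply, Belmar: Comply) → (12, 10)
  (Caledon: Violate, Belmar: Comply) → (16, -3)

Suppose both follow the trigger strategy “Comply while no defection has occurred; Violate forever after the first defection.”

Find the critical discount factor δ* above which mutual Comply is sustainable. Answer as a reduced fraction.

Caledon: cooperation gives 12 each period; deviation gives 16 once then 3 forever.
  12/(1−δ) ≥ 16 + 3δ/(1−δ) ⇒ δ ≥ 4/13.
Belmar: cooperation gives 10 each period; deviation gives 14 once then 6 forever.
  δ ≥ 4/8 = 1/2.
Both must hold, so the binding constraint is Belmar's: δ ≥ 1/2.

1/2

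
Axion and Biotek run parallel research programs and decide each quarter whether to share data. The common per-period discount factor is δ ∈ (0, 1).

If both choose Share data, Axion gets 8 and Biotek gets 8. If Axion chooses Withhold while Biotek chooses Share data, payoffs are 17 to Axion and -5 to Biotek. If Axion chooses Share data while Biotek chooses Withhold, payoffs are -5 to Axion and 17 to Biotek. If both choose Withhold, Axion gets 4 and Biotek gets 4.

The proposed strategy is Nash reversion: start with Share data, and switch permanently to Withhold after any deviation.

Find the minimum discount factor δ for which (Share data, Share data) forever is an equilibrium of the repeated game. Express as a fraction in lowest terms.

9/13

One-period gain from deviating is 17 − 8 = 9. The loss is 8 − 4 = 4 in every subsequent period, with present value 4·δ/(1−δ).
Deviation is unprofitable when 4·δ/(1−δ) ≥ 9, i.e. δ/(1−δ) ≥ 9/4.
Equivalently δ ≥ 9/(9+4) = 9/13.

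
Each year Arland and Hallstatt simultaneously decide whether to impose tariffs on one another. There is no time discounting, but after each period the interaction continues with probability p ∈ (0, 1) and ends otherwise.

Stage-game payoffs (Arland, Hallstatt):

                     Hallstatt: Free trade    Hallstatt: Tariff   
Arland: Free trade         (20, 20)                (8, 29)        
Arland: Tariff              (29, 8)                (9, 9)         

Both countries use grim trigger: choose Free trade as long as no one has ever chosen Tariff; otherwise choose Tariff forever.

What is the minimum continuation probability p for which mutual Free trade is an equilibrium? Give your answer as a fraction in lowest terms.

9/20

Expected cooperation value is 20 + p·20 + p²·20 + … = 20/(1−p); deviation gives 29 + p·9/(1−p).
20 ≥ 29(1−p) + 9p ⇒ 20p ≥ 9 ⇒ p ≥ 9/20.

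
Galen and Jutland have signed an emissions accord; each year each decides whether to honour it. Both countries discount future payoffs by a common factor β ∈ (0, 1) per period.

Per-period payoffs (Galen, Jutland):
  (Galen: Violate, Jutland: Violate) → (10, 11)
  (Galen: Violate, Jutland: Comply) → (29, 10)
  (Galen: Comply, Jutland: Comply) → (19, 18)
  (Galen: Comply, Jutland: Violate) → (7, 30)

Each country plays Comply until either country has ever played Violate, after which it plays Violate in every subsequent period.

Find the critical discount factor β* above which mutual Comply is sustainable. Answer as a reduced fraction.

12/19

Galen: cooperation gives 19 each period; deviation gives 29 once then 10 forever.
  19/(1−β) ≥ 29 + 10β/(1−β) ⇒ β ≥ 10/19.
Jutland: cooperation gives 18 each period; deviation gives 30 once then 11 forever.
  β ≥ 12/19.
Both must hold, so the binding constraint is Jutland's: β ≥ 12/19.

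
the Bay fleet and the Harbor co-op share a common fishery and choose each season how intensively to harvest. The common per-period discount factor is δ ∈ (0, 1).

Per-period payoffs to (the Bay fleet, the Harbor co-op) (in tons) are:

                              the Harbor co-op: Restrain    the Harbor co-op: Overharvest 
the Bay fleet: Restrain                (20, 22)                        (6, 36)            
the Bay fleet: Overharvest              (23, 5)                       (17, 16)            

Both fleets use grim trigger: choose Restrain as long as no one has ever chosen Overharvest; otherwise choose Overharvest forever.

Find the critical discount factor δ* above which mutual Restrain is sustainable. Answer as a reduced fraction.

For the Bay fleet: deviation gain 23−20 = 3, per-period punishment loss 20−17 = 3. IC gives δ ≥ 3/6 = 1/2.
For the Harbor co-op: gain 14, loss 6 per period, so δ ≥ 14/20 = 7/10.
The tighter constraint is the Harbor co-op's, so cooperation needs δ ≥ 7/10.

7/10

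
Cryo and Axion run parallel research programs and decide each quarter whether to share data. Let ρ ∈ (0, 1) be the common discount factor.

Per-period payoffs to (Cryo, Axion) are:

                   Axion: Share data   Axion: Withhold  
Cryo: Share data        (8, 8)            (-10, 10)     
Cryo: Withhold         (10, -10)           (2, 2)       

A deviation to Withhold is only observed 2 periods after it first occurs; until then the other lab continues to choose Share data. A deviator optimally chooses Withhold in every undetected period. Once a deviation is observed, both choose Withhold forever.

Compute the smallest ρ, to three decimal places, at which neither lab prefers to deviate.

Deviating for the 2 undetected periods gains 10−8 = 2 per period over cooperation, then loses 8−2 = 6 per period forever once punishment starts.
Gain: 2(1 + ρ + … + ρ^1); loss: 6·ρ^2/(1−ρ).
No profitable deviation ⇔ 2(1−ρ^2) ≤ 6·ρ^2, i.e. ρ^2 ≥ 2/(2+6) = 1/4.
Hence ρ ≥ (1/4)^(1/2) ≈ 0.500.

0.500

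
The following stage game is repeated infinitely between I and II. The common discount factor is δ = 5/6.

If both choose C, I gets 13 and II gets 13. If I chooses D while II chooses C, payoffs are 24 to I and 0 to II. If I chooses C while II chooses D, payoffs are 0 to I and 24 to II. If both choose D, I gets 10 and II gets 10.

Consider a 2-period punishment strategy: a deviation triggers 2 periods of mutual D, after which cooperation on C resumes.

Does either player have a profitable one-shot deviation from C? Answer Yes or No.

Yes

A one-shot deviation gives 24 now, then 10 for 2 periods, then back to 13.
Gain from deviating: (24−13) today; loss: (13−10) in each of the next 2 periods.
No-deviation condition: (13−10)(δ+…+δ^2) ≥ 24−13, i.e. δ+…+δ^2 ≥ 11/3.
At δ = 5/6: δ+…+δ^2 = 1.5278 < 3.6667.
So cooperation is not sustainable.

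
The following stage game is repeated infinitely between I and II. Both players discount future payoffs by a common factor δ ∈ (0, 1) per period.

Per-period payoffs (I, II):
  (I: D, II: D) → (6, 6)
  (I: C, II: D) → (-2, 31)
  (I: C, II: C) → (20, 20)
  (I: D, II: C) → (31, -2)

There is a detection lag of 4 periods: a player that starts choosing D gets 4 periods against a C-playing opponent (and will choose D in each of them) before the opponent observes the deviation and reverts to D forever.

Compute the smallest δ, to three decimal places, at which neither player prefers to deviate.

A deviator earns 31 for 4 periods, then 6 forever; cooperating earns 20 forever. Multiplying the IC by (1−δ):
20 ≥ 31(1−δ^4) + 6δ^4, so 25·δ^4 ≥ 11 and δ^4 ≥ 11/25.
δ ≥ (11/25)^(1/4) ≈ 0.814.

0.814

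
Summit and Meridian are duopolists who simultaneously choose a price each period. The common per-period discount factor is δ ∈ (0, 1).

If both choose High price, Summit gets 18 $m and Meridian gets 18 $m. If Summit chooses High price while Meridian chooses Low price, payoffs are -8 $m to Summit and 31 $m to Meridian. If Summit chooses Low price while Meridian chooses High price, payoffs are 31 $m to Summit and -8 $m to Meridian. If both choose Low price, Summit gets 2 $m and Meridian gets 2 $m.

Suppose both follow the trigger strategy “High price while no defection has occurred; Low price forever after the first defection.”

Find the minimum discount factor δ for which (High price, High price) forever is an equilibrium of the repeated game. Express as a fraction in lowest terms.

18/(1−δ) ≥ 31 + 2δ/(1−δ)
18 ≥ 31 − 29δ
δ ≥ 13/29.

13/29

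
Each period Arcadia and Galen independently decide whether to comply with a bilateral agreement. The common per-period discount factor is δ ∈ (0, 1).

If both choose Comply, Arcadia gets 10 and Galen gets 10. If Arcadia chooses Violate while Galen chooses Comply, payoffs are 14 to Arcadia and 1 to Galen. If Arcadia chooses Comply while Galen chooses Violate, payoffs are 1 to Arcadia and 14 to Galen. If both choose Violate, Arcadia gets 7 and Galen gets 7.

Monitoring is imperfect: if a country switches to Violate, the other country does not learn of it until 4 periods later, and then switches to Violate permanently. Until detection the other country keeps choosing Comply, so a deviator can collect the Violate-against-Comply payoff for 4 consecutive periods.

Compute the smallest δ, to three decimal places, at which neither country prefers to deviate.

The best deviation is to choose Violate for all 4 undetected periods, earning 14 each, then 7 forever once detected.
Deviation value: 14(1−δ^4)/(1−δ) + 7δ^4/(1−δ); cooperation value: 10/(1−δ).
IC: 10 ≥ 14(1−δ^4) + 7δ^4 = 14 − 7δ^4.
So δ^4 ≥ 4/7, giving δ ≥ (4/7)^(1/4) ≈ 0.869.

0.869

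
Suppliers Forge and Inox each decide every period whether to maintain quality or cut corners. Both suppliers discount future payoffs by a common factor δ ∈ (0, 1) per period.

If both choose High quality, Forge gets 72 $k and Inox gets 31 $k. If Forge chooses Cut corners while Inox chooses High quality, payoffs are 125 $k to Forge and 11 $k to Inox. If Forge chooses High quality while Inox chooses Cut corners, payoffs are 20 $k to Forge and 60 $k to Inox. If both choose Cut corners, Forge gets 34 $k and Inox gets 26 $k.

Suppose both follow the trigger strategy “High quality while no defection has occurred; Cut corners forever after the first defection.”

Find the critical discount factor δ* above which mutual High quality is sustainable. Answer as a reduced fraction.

Forge: cooperation gives 72 each period; deviation gives 125 once then 34 forever.
  72/(1−δ) ≥ 125 + 34δ/(1−δ) ⇒ δ ≥ 53/91.
Inox: cooperation gives 31 each period; deviation gives 60 once then 26 forever.
  δ ≥ 29/34.
Both must hold, so the binding constraint is Inox's: δ ≥ 29/34.

29/34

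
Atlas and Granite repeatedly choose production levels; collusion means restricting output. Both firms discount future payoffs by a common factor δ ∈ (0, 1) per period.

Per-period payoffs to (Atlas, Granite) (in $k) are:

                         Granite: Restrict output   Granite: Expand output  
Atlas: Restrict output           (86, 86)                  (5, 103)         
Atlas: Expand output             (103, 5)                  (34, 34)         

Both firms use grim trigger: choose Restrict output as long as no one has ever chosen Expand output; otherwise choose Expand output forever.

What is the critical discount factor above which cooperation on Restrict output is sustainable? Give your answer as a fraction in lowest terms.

17/69

Cooperation forever yields 86 each period: 86/(1−δ).
Deviating yields 103 once, then 34 forever: 103 + 34δ/(1−δ).
No profitable deviation requires 86/(1−δ) ≥ 103 + 34δ/(1−δ).
Multiplying by (1−δ): 86 ≥ 103(1−δ) + 34δ = 103 − 69δ.
So 69δ ≥ 17, i.e. δ ≥ 17/69.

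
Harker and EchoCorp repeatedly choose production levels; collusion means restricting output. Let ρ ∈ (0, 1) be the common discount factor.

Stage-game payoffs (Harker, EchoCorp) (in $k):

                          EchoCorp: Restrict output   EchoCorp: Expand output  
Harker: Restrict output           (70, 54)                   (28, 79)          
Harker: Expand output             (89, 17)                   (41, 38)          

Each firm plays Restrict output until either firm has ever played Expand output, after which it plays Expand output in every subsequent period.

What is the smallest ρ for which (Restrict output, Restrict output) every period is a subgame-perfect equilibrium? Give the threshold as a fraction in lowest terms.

25/41

For Harker: deviation gain 89−70 = 19, per-period punishment loss 70−41 = 29. IC gives ρ ≥ 19/48.
For EchoCorp: gain 25, loss 16 per period, so ρ ≥ 25/41.
The tighter constraint is EchoCorp's, so cooperation needs ρ ≥ 25/41.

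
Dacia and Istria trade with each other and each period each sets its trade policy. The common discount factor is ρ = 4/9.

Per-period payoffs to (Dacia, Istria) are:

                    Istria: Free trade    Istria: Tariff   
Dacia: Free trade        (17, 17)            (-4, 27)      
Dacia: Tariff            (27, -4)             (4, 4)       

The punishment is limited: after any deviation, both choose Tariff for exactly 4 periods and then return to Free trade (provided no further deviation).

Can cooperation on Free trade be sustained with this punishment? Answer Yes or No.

No

A one-shot deviation gives 27 now, then 4 for 4 periods, then back to 17.
Gain from deviating: (27−17) today; loss: (17−4) in each of the next 4 periods.
No-deviation condition: (17−4)(ρ+…+ρ^4) ≥ 27−17, i.e. ρ+…+ρ^4 ≥ 10/13.
At ρ = 4/9: ρ+…+ρ^4 = 0.7688 < 0.7692.
So cooperation is not sustainable.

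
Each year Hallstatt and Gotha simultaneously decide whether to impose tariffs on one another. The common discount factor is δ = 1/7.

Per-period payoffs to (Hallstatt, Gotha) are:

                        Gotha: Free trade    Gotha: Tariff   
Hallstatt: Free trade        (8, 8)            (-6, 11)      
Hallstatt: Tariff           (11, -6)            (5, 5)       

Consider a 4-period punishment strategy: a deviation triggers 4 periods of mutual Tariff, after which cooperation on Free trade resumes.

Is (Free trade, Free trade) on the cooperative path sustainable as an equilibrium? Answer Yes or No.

No

A one-shot deviation gives 11 now, then 5 for 4 periods, then back to 8.
Gain from deviating: (11−8) today; loss: (8−5) in each of the next 4 periods.
No-deviation condition: (8−5)(δ+…+δ^4) ≥ 11−8, i.e. δ+…+δ^4 ≥ 1.
At δ = 1/7: δ+…+δ^4 = 0.1666 < 1.0000.
So cooperation is not sustainable.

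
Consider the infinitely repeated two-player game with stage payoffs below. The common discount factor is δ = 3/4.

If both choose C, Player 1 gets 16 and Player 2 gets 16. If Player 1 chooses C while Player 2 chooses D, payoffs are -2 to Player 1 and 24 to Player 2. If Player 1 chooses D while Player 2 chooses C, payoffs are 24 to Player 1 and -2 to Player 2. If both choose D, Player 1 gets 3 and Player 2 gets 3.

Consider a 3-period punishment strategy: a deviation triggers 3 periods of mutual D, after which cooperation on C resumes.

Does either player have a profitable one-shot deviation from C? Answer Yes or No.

A one-shot deviation gives 24 now, then 3 for 3 periods, then back to 16.
Gain from deviating: (24−16) today; loss: (16−3) in each of the next 3 periods.
No-deviation condition: (16−3)(δ+…+δ^3) ≥ 24−16, i.e. δ+…+δ^3 ≥ 8/13.
At δ = 3/4: δ+…+δ^3 = 1.7344 ≥ 0.6154.
So cooperation is sustainable.

No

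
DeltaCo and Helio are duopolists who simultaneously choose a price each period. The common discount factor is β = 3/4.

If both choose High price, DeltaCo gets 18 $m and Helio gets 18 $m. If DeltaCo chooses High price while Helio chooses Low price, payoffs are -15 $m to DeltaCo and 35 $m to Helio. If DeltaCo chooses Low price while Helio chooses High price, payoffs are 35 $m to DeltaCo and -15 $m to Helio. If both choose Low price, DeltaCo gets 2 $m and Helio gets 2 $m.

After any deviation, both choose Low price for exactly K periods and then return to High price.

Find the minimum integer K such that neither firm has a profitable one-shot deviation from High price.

2

No profitable deviation requires (18−2)(β+…+β^K) ≥ 35−18, i.e. β+…+β^K ≥ 17/16 ≈ 1.0625.
With β = 3/4, the partial sums are K=1: 0.7500, K=2: 1.3125.
K = 2 is the first length at which the sum reaches 1.0625.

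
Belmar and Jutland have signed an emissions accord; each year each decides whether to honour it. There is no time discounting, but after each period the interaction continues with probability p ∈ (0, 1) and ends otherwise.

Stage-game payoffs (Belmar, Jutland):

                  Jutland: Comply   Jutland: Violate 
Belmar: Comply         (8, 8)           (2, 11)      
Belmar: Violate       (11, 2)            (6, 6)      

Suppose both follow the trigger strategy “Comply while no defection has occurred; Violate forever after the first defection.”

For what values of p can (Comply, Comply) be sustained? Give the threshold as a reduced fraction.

With no time discounting, the continuation probability p plays the role of the discount factor.
Grim-trigger IC: 8/(1−p) ≥ 11 + 6p/(1−p) ⇒ p ≥ (11−8)/(11−6) = 3/5.

3/5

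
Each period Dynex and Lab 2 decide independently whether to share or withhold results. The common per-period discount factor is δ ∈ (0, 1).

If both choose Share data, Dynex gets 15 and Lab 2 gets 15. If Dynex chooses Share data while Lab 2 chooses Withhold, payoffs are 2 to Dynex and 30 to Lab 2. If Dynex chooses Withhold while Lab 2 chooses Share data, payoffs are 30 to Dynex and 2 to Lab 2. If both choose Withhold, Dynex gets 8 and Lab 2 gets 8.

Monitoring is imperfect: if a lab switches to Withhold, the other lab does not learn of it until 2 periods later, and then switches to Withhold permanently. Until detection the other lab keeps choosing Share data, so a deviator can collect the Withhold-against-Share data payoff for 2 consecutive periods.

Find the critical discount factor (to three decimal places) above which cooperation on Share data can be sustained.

0.826

A deviator earns 30 for 2 periods, then 8 forever; cooperating earns 15 forever. Multiplying the IC by (1−δ):
15 ≥ 30(1−δ^2) + 8δ^2, so 22·δ^2 ≥ 15 and δ^2 ≥ 15/22.
δ ≥ (15/22)^(1/2) ≈ 0.826.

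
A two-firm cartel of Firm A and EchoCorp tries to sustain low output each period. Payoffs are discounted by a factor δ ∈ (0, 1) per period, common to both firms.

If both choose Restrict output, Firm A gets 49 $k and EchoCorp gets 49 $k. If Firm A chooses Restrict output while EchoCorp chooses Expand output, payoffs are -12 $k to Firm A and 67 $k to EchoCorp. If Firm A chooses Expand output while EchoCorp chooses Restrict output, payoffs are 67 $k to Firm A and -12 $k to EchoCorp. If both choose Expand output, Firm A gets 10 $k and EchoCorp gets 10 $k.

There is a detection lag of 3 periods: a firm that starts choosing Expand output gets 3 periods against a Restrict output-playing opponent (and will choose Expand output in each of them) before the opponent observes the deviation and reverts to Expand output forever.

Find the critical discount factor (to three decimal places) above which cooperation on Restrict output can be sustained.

The best deviation is to choose Expand output for all 3 undetected periods, earning 67 each, then 10 forever once detected.
Deviation value: 67(1−δ^3)/(1−δ) + 10δ^3/(1−δ); cooperation value: 49/(1−δ).
IC: 49 ≥ 67(1−δ^3) + 10δ^3 = 67 − 57δ^3.
So δ^3 ≥ 18/57 = 6/19, giving δ ≥ (6/19)^(1/3) ≈ 0.681.

0.681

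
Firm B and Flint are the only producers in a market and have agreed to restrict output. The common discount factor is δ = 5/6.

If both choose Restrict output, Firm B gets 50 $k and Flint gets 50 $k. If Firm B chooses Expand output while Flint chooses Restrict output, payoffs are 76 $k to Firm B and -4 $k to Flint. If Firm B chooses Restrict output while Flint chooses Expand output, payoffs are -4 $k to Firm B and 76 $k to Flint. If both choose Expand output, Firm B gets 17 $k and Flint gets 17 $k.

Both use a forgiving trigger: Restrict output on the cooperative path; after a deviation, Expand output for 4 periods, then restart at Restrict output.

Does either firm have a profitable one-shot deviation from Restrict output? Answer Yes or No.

IC: δ+…+δ^4 ≥ (76−50)/(50−17) = 26/33.
At δ = 5/6: partial sum = 2.5887 ≥ 0.7879. Cooperation sustainable.

No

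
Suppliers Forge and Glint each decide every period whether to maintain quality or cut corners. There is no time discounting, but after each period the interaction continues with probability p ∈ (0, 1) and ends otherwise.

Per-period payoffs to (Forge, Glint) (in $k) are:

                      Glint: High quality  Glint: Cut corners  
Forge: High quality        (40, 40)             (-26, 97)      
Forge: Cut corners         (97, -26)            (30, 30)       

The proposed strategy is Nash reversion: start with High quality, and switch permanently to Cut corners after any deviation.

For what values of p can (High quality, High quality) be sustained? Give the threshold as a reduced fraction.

57/67

Expected cooperation value is 40 + p·40 + p²·40 + … = 40/(1−p); deviation gives 97 + p·30/(1−p).
40 ≥ 97(1−p) + 30p ⇒ 67p ≥ 57 ⇒ p ≥ 57/67.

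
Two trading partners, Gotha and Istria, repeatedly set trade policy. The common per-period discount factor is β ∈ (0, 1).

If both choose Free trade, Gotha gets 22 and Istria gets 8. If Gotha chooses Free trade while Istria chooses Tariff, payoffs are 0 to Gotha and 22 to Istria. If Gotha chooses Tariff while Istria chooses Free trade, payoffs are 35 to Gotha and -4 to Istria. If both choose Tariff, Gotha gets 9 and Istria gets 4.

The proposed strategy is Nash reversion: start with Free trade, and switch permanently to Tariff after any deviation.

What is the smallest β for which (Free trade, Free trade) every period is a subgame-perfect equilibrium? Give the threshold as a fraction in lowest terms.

7/9

Gotha's threshold: (35−22)/(35−9) = 1/2.
Istria's threshold: (22−8)/(22−4) = 7/9.
1/2 < 7/9, so Istria binds and β* = 7/9.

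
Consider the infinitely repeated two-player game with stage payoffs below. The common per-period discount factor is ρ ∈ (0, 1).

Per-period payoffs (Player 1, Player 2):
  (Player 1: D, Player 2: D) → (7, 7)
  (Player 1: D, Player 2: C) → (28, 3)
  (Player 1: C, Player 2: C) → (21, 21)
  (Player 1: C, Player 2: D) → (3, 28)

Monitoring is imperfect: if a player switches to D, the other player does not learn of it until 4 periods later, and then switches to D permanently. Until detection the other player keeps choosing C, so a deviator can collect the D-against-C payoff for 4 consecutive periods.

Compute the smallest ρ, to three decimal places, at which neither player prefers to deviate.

0.760

The best deviation is to choose D for all 4 undetected periods, earning 28 each, then 7 forever once detected.
Deviation value: 28(1−ρ^4)/(1−ρ) + 7ρ^4/(1−ρ); cooperation value: 21/(1−ρ).
IC: 21 ≥ 28(1−ρ^4) + 7ρ^4 = 28 − 21ρ^4.
So ρ^4 ≥ 7/21 = 1/3, giving ρ ≥ (1/3)^(1/4) ≈ 0.760.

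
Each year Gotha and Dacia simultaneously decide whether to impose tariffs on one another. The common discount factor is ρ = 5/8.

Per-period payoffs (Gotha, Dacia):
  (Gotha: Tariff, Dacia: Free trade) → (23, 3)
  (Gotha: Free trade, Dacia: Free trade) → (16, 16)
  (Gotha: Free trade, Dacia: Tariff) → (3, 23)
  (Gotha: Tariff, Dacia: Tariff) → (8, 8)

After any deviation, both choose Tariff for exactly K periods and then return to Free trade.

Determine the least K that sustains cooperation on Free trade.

No profitable deviation requires (16−8)(ρ+…+ρ^K) ≥ 23−16, i.e. ρ+…+ρ^K ≥ 7/8 ≈ 0.8750.
With ρ = 5/8, the partial sums are K=1: 0.6250, K=2: 1.0156.
K = 2 is the first length at which the sum reaches 0.8750.

2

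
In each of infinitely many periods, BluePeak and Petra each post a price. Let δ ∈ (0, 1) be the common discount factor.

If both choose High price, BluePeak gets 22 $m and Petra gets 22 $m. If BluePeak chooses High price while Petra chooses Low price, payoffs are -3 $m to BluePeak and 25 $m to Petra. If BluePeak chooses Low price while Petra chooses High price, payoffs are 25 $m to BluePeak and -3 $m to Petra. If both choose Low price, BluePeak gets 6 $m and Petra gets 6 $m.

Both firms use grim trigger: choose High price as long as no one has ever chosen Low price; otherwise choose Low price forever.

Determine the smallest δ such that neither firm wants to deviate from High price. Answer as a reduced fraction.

3/19

Cooperation forever yields 22 each period: 22/(1−δ).
Deviating yields 25 once, then 6 forever: 25 + 6δ/(1−δ).
No profitable deviation requires 22/(1−δ) ≥ 25 + 6δ/(1−δ).
Multiplying by (1−δ): 22 ≥ 25(1−δ) + 6δ = 25 − 19δ.
So 19δ ≥ 3, i.e. δ ≥ 3/19.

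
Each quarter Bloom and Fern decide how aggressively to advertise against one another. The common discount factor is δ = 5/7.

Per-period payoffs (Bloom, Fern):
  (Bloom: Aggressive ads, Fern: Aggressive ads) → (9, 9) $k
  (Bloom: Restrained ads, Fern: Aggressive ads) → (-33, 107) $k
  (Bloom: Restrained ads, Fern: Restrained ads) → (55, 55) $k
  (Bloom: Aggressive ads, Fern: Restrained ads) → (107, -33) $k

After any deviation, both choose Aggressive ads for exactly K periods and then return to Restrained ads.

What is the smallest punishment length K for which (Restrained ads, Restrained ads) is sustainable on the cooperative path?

Need Σ_{k=1}^{K} δ^k ≥ (107−55)/(55−9) = 1.1304 at δ = 5/7.
At K = 1 the sum is 0.7143 < 1.1304; at K = 2 it is 1.2245 ≥ 1.1304.
So the minimum punishment length is K = 2.

2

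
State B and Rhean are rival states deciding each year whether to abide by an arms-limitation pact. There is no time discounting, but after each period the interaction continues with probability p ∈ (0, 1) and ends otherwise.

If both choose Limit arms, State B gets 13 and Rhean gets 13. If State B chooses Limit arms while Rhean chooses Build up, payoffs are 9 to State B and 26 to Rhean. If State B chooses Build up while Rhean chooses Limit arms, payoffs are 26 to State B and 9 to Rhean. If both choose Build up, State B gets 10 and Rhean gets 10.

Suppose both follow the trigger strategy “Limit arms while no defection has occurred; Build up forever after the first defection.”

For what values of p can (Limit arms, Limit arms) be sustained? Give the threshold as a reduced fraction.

With no time discounting, the continuation probability p plays the role of the discount factor.
Grim-trigger IC: 13/(1−p) ≥ 26 + 10p/(1−p) ⇒ p ≥ (26−13)/(26−10) = 13/16.

13/16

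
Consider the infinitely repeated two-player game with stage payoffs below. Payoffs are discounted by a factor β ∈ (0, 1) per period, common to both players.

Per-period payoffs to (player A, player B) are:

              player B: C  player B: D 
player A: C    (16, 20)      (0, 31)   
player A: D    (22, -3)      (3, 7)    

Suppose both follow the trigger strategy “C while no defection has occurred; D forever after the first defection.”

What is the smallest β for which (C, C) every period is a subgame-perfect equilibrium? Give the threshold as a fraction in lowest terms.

11/24

player A: cooperation gives 16 each period; deviation gives 22 once then 3 forever.
  16/(1−β) ≥ 22 + 3β/(1−β) ⇒ β ≥ 6/19.
player B: cooperation gives 20 each period; deviation gives 31 once then 7 forever.
  β ≥ 11/24.
Both must hold, so the binding constraint is player B's: β ≥ 11/24.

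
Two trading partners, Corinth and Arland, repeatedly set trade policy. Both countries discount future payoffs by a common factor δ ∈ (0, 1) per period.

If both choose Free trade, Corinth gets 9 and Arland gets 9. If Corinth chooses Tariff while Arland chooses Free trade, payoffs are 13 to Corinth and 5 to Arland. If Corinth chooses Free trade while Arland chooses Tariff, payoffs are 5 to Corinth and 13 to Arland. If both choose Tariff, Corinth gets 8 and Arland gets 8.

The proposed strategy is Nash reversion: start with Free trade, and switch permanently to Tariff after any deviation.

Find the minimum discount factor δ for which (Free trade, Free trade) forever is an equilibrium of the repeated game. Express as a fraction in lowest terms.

One-period gain from deviating is 13 − 9 = 4. The loss is 9 − 8 = 1 in every subsequent period, with present value 1·δ/(1−δ).
Deviation is unprofitable when 1·δ/(1−δ) ≥ 4, i.e. δ/(1−δ) ≥ 4.
Equivalently δ ≥ 4/(4+1) = 4/5.

4/5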